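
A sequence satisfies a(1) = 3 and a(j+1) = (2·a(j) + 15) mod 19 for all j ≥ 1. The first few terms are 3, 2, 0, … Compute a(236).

Computing terms: a(1) = 3, a(2) = 2, a(3) = 0, a(4) = 15, a(5) = 7, a(6) = 10, a(7) = 16, a(8) = 9, a(9) = 14, a(10) = 5, a(11) = 6, a(12) = 8, a(13) = 12, a(14) = 1, a(15) = 17, a(16) = 11, a(17) = 18, a(18) = 13, a(19) = 3.
The sequence repeats with period 18.
(236 - 1) mod 18 = 1, so a(236) = a(2) = 2.

2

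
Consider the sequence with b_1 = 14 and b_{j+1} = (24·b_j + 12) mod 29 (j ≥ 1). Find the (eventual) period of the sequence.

7

Computing terms: b_1 = 14,  b_2 = 0,  b_3 = 12,  b_4 = 10,  b_5 = 20,  b_6 = 28,  b_7 = 17,  b_8 = 14.
The sequence repeats with period 7.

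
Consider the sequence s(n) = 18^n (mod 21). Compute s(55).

18

We have s(0) = 1, s(1) = 18, s(2) = 9, s(3) = 15, s(4) = 18.
Since s(4) = s(1) = 18, the sequence is eventually periodic: after a pre-period of length 1 it cycles with period 3.
For n ≥ 1, s(n) depends only on (n - 1) mod 3. (55 - 1) mod 3 = 0, so s(55) = s(1) = 18.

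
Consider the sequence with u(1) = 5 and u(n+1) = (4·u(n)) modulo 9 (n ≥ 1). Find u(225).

Listing terms: u(1) = 5; u(2) = 2; u(3) = 8; u(4) = 5.
The sequence repeats with period 3.
(225 - 1) mod 3 = 2, so u(225) = u(3) = 8.

8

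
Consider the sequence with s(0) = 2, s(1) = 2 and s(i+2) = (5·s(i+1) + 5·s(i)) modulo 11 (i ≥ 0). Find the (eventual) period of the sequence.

Computing terms: s(0) = 2,  s(1) = 2,  s(2) = 9,  s(3) = 0,  s(4) = 1,  s(5) = 5,  s(6) = 8,  s(7) = 10,  s(8) = 2,  s(9) = 5,  s(10) = 2,  s(11) = 2.
Since (s(10), s(11)) = (s(0), s(1)) = (2, 2) (two consecutive terms determine the rest), the sequence is periodic with period 10.

10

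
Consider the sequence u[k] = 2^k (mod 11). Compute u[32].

4

u[1] = 2, u[2] = 4, u[3] = 8, u[4] = 5, u[5] = 10, u[6] = 9, u[7] = 7, u[8] = 3, u[9] = 6, u[10] = 1, u[11] = 2.
The sequence repeats with period 10.
(32 - 1) mod 10 = 1, so u[32] = u[2] = 4.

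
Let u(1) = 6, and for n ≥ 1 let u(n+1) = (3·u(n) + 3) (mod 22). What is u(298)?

11

Computing terms: u(1) = 6; u(2) = 21; u(3) = 0; u(4) = 3; u(5) = 12; u(6) = 17; u(7) = 10; u(8) = 11; u(9) = 14; u(10) = 1; u(11) = 6.
Since u(11) = u(1) = 6, the sequence is periodic with period 10.
(298 - 1) mod 10 = 7, so u(298) = u(8) = 11.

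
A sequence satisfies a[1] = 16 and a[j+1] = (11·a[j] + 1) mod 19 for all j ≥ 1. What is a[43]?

16

Computing terms: a[1] = 16, a[2] = 6, a[3] = 10, a[4] = 16.
Since a[4] = a[1] = 16, the sequence is periodic with period 3.
(43 - 1) mod 3 = 0, so a[43] = a[1] = 16.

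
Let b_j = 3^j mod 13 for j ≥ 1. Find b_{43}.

b_1 = 3; b_2 = 9; b_3 = 1; b_4 = 3.
Since b_4 = b_1 = 3, the sequence is periodic with period 3.
(43 - 1) mod 3 = 0, so b_{43} = b_1 = 3.

3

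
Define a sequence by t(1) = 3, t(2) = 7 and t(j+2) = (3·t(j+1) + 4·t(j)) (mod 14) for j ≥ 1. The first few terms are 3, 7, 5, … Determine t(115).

3

We have t(1) = 3; t(2) = 7; t(3) = 5; t(4) = 1; t(5) = 9; t(6) = 3; t(7) = 3; t(8) = 7.
The sequence repeats with period 6.
So t(115) = t(1 + ((115-1) mod 6)) = t(1) = 3.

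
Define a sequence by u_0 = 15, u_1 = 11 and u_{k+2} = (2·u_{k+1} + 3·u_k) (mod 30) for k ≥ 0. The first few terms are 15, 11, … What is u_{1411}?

Listing terms: u_0 = 15; u_1 = 11; u_2 = 7; u_3 = 17; u_4 = 25; u_5 = 11; u_6 = 7.
Since (u_5, u_6) = (u_1, u_2) = (11, 7) (two consecutive terms determine the rest), the sequence is eventually periodic: after a pre-period of length 1 it cycles with period 4.
For k ≥ 1, u_k depends only on (k - 1) mod 4. (1411 - 1) mod 4 = 2, so u_{1411} = u_3 = 17.

17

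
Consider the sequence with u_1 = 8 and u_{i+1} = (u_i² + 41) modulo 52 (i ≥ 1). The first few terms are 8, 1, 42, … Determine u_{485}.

6

Listing terms: u_1 = 8; u_2 = 1; u_3 = 42; u_4 = 37; u_5 = 6; u_6 = 25; u_7 = 42.
Since u_7 = u_3 = 42, the sequence is eventually periodic: after a pre-period of length 2 it cycles with period 4.
For i ≥ 3, u_i depends only on (i - 3) mod 4. (485 - 3) mod 4 = 2, so u_{485} = u_5 = 6.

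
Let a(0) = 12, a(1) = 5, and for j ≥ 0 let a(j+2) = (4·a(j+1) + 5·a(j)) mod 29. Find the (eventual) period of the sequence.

14

a(0) = 12; a(1) = 5; a(2) = 22; a(3) = 26; a(4) = 11; a(5) = 0; a(6) = 26; a(7) = 17; a(8) = 24; a(9) = 7; a(10) = 3; a(11) = 18; a(12) = 0; a(13) = 3; a(14) = 12; a(15) = 5.
Since (a(14), a(15)) = (a(0), a(1)) = (12, 5) (two consecutive terms determine the rest), the sequence is periodic with period 14.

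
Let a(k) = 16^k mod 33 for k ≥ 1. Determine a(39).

Listing terms: a(1) = 16, a(2) = 25, a(3) = 4, a(4) = 31, a(5) = 1, a(6) = 16.
The sequence repeats with period 5.
(39 - 1) mod 5 = 3, so a(39) = a(4) = 31.

31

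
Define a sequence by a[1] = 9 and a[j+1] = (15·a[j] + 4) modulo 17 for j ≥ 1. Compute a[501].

5

a[1] = 9, a[2] = 3, a[3] = 15, a[4] = 8, a[5] = 5, a[6] = 11, a[7] = 16, a[8] = 6, a[9] = 9.
Since a[9] = a[1] = 9, the sequence is periodic with period 8.
(501 - 1) mod 8 = 4, so a[501] = a[5] = 5.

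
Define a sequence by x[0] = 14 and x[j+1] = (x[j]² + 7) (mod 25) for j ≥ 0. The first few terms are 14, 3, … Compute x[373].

8

Computing terms: x[0] = 14,  x[1] = 3,  x[2] = 16,  x[3] = 13,  x[4] = 1,  x[5] = 8,  x[6] = 21,  x[7] = 23,  x[8] = 11,  x[9] = 3.
Since x[9] = x[1] = 3, the sequence is eventually periodic: after a pre-period of length 1 it cycles with period 8.
For j ≥ 1, x[j] depends only on (j - 1) mod 8. (373 - 1) mod 8 = 4, so x[373] = x[5] = 8.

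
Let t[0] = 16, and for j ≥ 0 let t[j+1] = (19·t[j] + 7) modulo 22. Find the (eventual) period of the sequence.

10

Computing terms: t[0] = 16,  t[1] = 3,  t[2] = 20,  t[3] = 13,  t[4] = 12,  t[5] = 15,  t[6] = 6,  t[7] = 11,  t[8] = 18,  t[9] = 19,  t[10] = 16.
The sequence repeats with period 10.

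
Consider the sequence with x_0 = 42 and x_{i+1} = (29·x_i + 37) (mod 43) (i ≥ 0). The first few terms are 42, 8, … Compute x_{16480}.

x_0 = 42, x_1 = 8, x_2 = 11, x_3 = 12, x_4 = 41, x_5 = 22, x_6 = 30, x_7 = 4, x_8 = 24, x_9 = 2, x_{10} = 9, x_{11} = 40, x_{12} = 36, x_{13} = 6, x_{14} = 39, x_{15} = 7, x_{16} = 25, x_{17} = 31, x_{18} = 33, x_{19} = 5, x_{20} = 10, x_{21} = 26, x_{22} = 17, x_{23} = 14, x_{24} = 13, x_{25} = 27, x_{26} = 3, x_{27} = 38, x_{28} = 21, x_{29} = 1, x_{30} = 23, x_{31} = 16, x_{32} = 28, x_{33} = 32, x_{34} = 19, x_{35} = 29, x_{36} = 18, x_{37} = 0, x_{38} = 37, x_{39} = 35, x_{40} = 20, x_{41} = 15, x_{42} = 42.
Since x_{42} = x_0 = 42, the sequence is periodic with period 42.
(16480 - 0) mod 42 = 16, so x_{16480} = x_{16} = 25.

25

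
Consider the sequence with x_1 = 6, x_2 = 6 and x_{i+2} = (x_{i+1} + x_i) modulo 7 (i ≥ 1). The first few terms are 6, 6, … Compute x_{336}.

0

x_1 = 6,  x_2 = 6,  x_3 = 5,  x_4 = 4,  x_5 = 2,  x_6 = 6,  x_7 = 1,  x_8 = 0,  x_9 = 1,  x_{10} = 1,  x_{11} = 2,  x_{12} = 3,  x_{13} = 5,  x_{14} = 1,  x_{15} = 6,  x_{16} = 0,  x_{17} = 6,  x_{18} = 6.
The sequence repeats with period 16.
(336 - 1) mod 16 = 15, so x_{336} = x_{16} = 0.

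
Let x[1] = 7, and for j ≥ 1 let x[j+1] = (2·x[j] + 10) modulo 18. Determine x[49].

16

We have x[1] = 7; x[2] = 6; x[3] = 4; x[4] = 0; x[5] = 10; x[6] = 12; x[7] = 16; x[8] = 6.
Since x[8] = x[2] = 6, the sequence is eventually periodic: after a pre-period of length 1 it cycles with period 6.
For j ≥ 2, x[j] depends only on (j - 2) mod 6. (49 - 2) mod 6 = 5, so x[49] = x[7] = 16.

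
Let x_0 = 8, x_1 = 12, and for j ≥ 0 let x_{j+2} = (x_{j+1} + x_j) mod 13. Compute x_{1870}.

x_0 = 8,  x_1 = 12,  x_2 = 7,  x_3 = 6,  x_4 = 0,  x_5 = 6,  x_6 = 6,  x_7 = 12,  x_8 = 5,  x_9 = 4,  x_{10} = 9,  x_{11} = 0,  x_{12} = 9,  x_{13} = 9,  x_{14} = 5,  x_{15} = 1,  x_{16} = 6,  x_{17} = 7,  x_{18} = 0,  x_{19} = 7,  x_{20} = 7,  x_{21} = 1,  x_{22} = 8,  x_{23} = 9,  x_{24} = 4,  x_{25} = 0,  x_{26} = 4,  x_{27} = 4,  x_{28} = 8,  x_{29} = 12.
Since (x_{28}, x_{29}) = (x_0, x_1) = (8, 12) (two consecutive terms determine the rest), the sequence is periodic with period 28.
(1870 - 0) mod 28 = 22, so x_{1870} = x_{22} = 8.

8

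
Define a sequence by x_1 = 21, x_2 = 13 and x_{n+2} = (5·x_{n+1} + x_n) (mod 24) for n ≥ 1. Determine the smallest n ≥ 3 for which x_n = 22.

15

Listing terms: x_1 = 21,  x_2 = 13,  x_3 = 14,  x_4 = 11,  x_5 = 21,  x_6 = 20,  x_7 = 1,  x_8 = 1,  x_9 = 6,  x_{10} = 7,  x_{11} = 17,  x_{12} = 20,  x_{13} = 21,  x_{14} = 5,  x_{15} = 22,  x_{16} = 19,  x_{17} = 21,  x_{18} = 4,  x_{19} = 17,  x_{20} = 17,  x_{21} = 6,  x_{22} = 23,  x_{23} = 1,  x_{24} = 4,  x_{25} = 21,  x_{26} = 13.
Since (x_{25}, x_{26}) = (x_1, x_2) = (21, 13) (two consecutive terms determine the rest), the sequence is periodic with period 24.
The value 22 first appears (with n ≥ 3) at x_{15}.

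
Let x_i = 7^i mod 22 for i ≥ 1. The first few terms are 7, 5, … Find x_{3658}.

9

We have x_1 = 7; x_2 = 5; x_3 = 13; x_4 = 3; x_5 = 21; x_6 = 15; x_7 = 17; x_8 = 9; x_9 = 19; x_{10} = 1; x_{11} = 7.
The sequence repeats with period 10.
(3658 - 1) mod 10 = 7, so x_{3658} = x_8 = 9.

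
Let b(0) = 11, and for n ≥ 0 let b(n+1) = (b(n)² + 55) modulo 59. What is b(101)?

24

Listing terms: b(0) = 11,  b(1) = 58,  b(2) = 56,  b(3) = 5,  b(4) = 21,  b(5) = 24,  b(6) = 41,  b(7) = 25,  b(8) = 31,  b(9) = 13,  b(10) = 47,  b(11) = 22,  b(12) = 8,  b(13) = 1,  b(14) = 56.
Since b(14) = b(2) = 56, the sequence is eventually periodic: after a pre-period of length 2 it cycles with period 12.
For n ≥ 2, b(n) depends only on (n - 2) mod 12. (101 - 2) mod 12 = 3, so b(101) = b(5) = 24.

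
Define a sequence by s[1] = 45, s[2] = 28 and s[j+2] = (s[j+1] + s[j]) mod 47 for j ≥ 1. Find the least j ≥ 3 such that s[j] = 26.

We have s[1] = 45; s[2] = 28; s[3] = 26; s[4] = 7; s[5] = 33; s[6] = 40; s[7] = 26; s[8] = 19; s[9] = 45; s[10] = 17; s[11] = 15; s[12] = 32; s[13] = 0; s[14] = 32; s[15] = 32; s[16] = 17; s[17] = 2; s[18] = 19; s[19] = 21; s[20] = 40; s[21] = 14; s[22] = 7; s[23] = 21; s[24] = 28; s[25] = 2; s[26] = 30; s[27] = 32; s[28] = 15; s[29] = 0; s[30] = 15; s[31] = 15; s[32] = 30; s[33] = 45; s[34] = 28.
The sequence repeats with period 32.
The value 26 first appears (with j ≥ 3) at s[3].

3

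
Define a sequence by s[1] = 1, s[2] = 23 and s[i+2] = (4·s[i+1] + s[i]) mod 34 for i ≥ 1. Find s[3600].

We have s[1] = 1, s[2] = 23, s[3] = 25, s[4] = 21, s[5] = 7, s[6] = 15, s[7] = 33, s[8] = 11, s[9] = 9, s[10] = 13, s[11] = 27, s[12] = 19, s[13] = 1, s[14] = 23.
Since (s[13], s[14]) = (s[1], s[2]) = (1, 23) (two consecutive terms determine the rest), the sequence is periodic with period 12.
So s[3600] = s[1 + ((3600-1) mod 12)] = s[12] = 19.

19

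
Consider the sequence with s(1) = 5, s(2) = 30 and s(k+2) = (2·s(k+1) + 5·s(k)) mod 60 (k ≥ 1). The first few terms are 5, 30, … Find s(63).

s(1) = 5, s(2) = 30, s(3) = 25, s(4) = 20, s(5) = 45, s(6) = 10, s(7) = 5, s(8) = 0, s(9) = 25, s(10) = 50, s(11) = 45, s(12) = 40, s(13) = 5, s(14) = 30.
Since (s(13), s(14)) = (s(1), s(2)) = (5, 30) (two consecutive terms determine the rest), the sequence is periodic with period 12.
(63 - 1) mod 12 = 2, so s(63) = s(3) = 25.

25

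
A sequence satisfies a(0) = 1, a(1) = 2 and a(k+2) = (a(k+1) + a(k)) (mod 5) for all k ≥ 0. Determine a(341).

a(0) = 1,  a(1) = 2,  a(2) = 3,  a(3) = 0,  a(4) = 3,  a(5) = 3,  a(6) = 1,  a(7) = 4,  a(8) = 0,  a(9) = 4,  a(10) = 4,  a(11) = 3,  a(12) = 2,  a(13) = 0,  a(14) = 2,  a(15) = 2,  a(16) = 4,  a(17) = 1,  a(18) = 0,  a(19) = 1,  a(20) = 1,  a(21) = 2.
The sequence repeats with period 20.
(341 - 0) mod 20 = 1, so a(341) = a(1) = 2.

2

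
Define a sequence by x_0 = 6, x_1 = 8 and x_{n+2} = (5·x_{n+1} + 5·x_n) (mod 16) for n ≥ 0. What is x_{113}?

We have x_0 = 6; x_1 = 8; x_2 = 6; x_3 = 6; x_4 = 12; x_5 = 10; x_6 = 14; x_7 = 8; x_8 = 14; x_9 = 14; x_{10} = 12; x_{11} = 2; x_{12} = 6; x_{13} = 8.
The sequence repeats with period 12.
So x_{113} = x_{0 + ((113-0) mod 12)} = x_5 = 10.

10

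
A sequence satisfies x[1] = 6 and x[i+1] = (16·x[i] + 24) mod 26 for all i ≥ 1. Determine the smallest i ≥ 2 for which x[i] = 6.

Listing terms: x[1] = 6, x[2] = 16, x[3] = 20, x[4] = 6.
The sequence repeats with period 3.
The value 6 next appears (with i ≥ 2) at x[4].

4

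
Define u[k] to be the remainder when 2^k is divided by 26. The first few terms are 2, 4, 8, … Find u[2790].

Computing terms: u[1] = 2; u[2] = 4; u[3] = 8; u[4] = 16; u[5] = 6; u[6] = 12; u[7] = 24; u[8] = 22; u[9] = 18; u[10] = 10; u[11] = 20; u[12] = 14; u[13] = 2.
The sequence repeats with period 12.
(2790 - 1) mod 12 = 5, so u[2790] = u[6] = 12.

12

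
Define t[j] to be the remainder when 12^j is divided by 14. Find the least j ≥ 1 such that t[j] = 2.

We have t[0] = 1; t[1] = 12; t[2] = 4; t[3] = 6; t[4] = 2; t[5] = 10; t[6] = 8; t[7] = 12.
Since t[7] = t[1] = 12, the sequence is eventually periodic: after a pre-period of length 1 it cycles with period 6.
The value 2 first appears (with j ≥ 1) at t[4].

4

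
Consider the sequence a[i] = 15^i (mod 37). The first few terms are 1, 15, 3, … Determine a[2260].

Computing terms: a[0] = 1; a[1] = 15; a[2] = 3; a[3] = 8; a[4] = 9; a[5] = 24; a[6] = 27; a[7] = 35; a[8] = 7; a[9] = 31; a[10] = 21; a[11] = 19; a[12] = 26; a[13] = 20; a[14] = 4; a[15] = 23; a[16] = 12; a[17] = 32; a[18] = 36; a[19] = 22; a[20] = 34; a[21] = 29; a[22] = 28; a[23] = 13; a[24] = 10; a[25] = 2; a[26] = 30; a[27] = 6; a[28] = 16; a[29] = 18; a[30] = 11; a[31] = 17; a[32] = 33; a[33] = 14; a[34] = 25; a[35] = 5; a[36] = 1.
The sequence repeats with period 36.
(2260 - 0) mod 36 = 28, so a[2260] = a[28] = 16.

16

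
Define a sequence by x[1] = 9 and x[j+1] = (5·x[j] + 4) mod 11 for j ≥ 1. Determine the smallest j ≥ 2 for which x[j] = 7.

3

Computing terms: x[1] = 9, x[2] = 5, x[3] = 7, x[4] = 6, x[5] = 1, x[6] = 9.
The sequence repeats with period 5.
The value 7 first appears (with j ≥ 2) at x[3].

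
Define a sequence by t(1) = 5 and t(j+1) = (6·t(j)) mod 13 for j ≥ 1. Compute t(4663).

8

We have t(1) = 5, t(2) = 4, t(3) = 11, t(4) = 1, t(5) = 6, t(6) = 10, t(7) = 8, t(8) = 9, t(9) = 2, t(10) = 12, t(11) = 7, t(12) = 3, t(13) = 5.
Since t(13) = t(1) = 5, the sequence is periodic with period 12.
So t(4663) = t(1 + ((4663-1) mod 12)) = t(7) = 8.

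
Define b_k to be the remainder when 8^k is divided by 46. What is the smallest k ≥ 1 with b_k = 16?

5

Computing terms: b_0 = 1; b_1 = 8; b_2 = 18; b_3 = 6; b_4 = 2; b_5 = 16; b_6 = 36; b_7 = 12; b_8 = 4; b_9 = 32; b_{10} = 26; b_{11} = 24; b_{12} = 8.
Since b_{12} = b_1 = 8, the sequence is eventually periodic: after a pre-period of length 1 it cycles with period 11.
The value 16 first appears (with k ≥ 1) at b_5.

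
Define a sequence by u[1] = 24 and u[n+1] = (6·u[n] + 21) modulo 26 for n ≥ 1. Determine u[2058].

21

Listing terms: u[1] = 24,  u[2] = 9,  u[3] = 23,  u[4] = 3,  u[5] = 13,  u[6] = 21,  u[7] = 17,  u[8] = 19,  u[9] = 5,  u[10] = 25,  u[11] = 15,  u[12] = 7,  u[13] = 11,  u[14] = 9.
Since u[14] = u[2] = 9, the sequence is eventually periodic: after a pre-period of length 1 it cycles with period 12.
For n ≥ 2, u[n] depends only on (n - 2) mod 12. (2058 - 2) mod 12 = 4, so u[2058] = u[6] = 21.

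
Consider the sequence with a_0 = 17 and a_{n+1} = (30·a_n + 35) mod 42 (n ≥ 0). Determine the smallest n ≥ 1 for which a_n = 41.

1

We have a_0 = 17; a_1 = 41; a_2 = 5; a_3 = 17.
Since a_3 = a_0 = 17, the sequence is periodic with period 3.
The value 41 first appears (with n ≥ 1) at a_1.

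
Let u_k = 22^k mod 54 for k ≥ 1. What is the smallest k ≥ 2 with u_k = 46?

6

Listing terms: u_1 = 22,  u_2 = 52,  u_3 = 10,  u_4 = 4,  u_5 = 34,  u_6 = 46,  u_7 = 40,  u_8 = 16,  u_9 = 28,  u_{10} = 22.
The sequence repeats with period 9.
The value 46 first appears (with k ≥ 2) at u_6.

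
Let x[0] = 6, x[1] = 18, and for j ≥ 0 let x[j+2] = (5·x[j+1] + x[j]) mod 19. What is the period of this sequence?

x[0] = 6, x[1] = 18, x[2] = 1, x[3] = 4, x[4] = 2, x[5] = 14, x[6] = 15, x[7] = 13, x[8] = 4, x[9] = 14, x[10] = 17, x[11] = 4, x[12] = 18, x[13] = 18, x[14] = 13, x[15] = 7, x[16] = 10, x[17] = 0, x[18] = 10, x[19] = 12, x[20] = 13, x[21] = 1, x[22] = 18, x[23] = 15, x[24] = 17, x[25] = 5, x[26] = 4, x[27] = 6, x[28] = 15, x[29] = 5, x[30] = 2, x[31] = 15, x[32] = 1, x[33] = 1, x[34] = 6, x[35] = 12, x[36] = 9, x[37] = 0, x[38] = 9, x[39] = 7, x[40] = 6, x[41] = 18.
Since (x[40], x[41]) = (x[0], x[1]) = (6, 18) (two consecutive terms determine the rest), the sequence is periodic with period 40.

40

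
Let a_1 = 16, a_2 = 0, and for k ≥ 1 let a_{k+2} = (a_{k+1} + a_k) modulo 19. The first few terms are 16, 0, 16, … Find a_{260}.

We have a_1 = 16,  a_2 = 0,  a_3 = 16,  a_4 = 16,  a_5 = 13,  a_6 = 10,  a_7 = 4,  a_8 = 14,  a_9 = 18,  a_{10} = 13,  a_{11} = 12,  a_{12} = 6,  a_{13} = 18,  a_{14} = 5,  a_{15} = 4,  a_{16} = 9,  a_{17} = 13,  a_{18} = 3,  a_{19} = 16,  a_{20} = 0.
Since (a_{19}, a_{20}) = (a_1, a_2) = (16, 0) (two consecutive terms determine the rest), the sequence is periodic with period 18.
(260 - 1) mod 18 = 7, so a_{260} = a_8 = 14.

14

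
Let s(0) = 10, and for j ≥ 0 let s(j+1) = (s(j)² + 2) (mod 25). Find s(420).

Listing terms: s(0) = 10,  s(1) = 2,  s(2) = 6,  s(3) = 13,  s(4) = 21,  s(5) = 18,  s(6) = 1,  s(7) = 3,  s(8) = 11,  s(9) = 23,  s(10) = 6.
Since s(10) = s(2) = 6, the sequence is eventually periodic: after a pre-period of length 2 it cycles with period 8.
For j ≥ 2, s(j) depends only on (j - 2) mod 8. (420 - 2) mod 8 = 2, so s(420) = s(4) = 21.

21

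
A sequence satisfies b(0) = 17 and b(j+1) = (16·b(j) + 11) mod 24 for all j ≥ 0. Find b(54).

11

Computing terms: b(0) = 17,  b(1) = 19,  b(2) = 3,  b(3) = 11,  b(4) = 19.
Since b(4) = b(1) = 19, the sequence is eventually periodic: after a pre-period of length 1 it cycles with period 3.
For j ≥ 1, b(j) depends only on (j - 1) mod 3. (54 - 1) mod 3 = 2, so b(54) = b(3) = 11.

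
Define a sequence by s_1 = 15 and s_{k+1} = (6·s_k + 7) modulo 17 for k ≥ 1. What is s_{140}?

Listing terms: s_1 = 15, s_2 = 12, s_3 = 11, s_4 = 5, s_5 = 3, s_6 = 8, s_7 = 4, s_8 = 14, s_9 = 6, s_{10} = 9, s_{11} = 10, s_{12} = 16, s_{13} = 1, s_{14} = 13, s_{15} = 0, s_{16} = 7, s_{17} = 15.
The sequence repeats with period 16.
So s_{140} = s_{1 + ((140-1) mod 16)} = s_{12} = 16.

16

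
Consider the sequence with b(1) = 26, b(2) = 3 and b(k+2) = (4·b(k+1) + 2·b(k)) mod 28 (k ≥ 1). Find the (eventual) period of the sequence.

b(1) = 26; b(2) = 3; b(3) = 8; b(4) = 10; b(5) = 0; b(6) = 20; b(7) = 24; b(8) = 24; b(9) = 4; b(10) = 8; b(11) = 12; b(12) = 8; b(13) = 0; b(14) = 16; b(15) = 8; b(16) = 8; b(17) = 20; b(18) = 12; b(19) = 4; b(20) = 12; b(21) = 0; b(22) = 24; b(23) = 12; b(24) = 12; b(25) = 16; b(26) = 4; b(27) = 20; b(28) = 4; b(29) = 0; b(30) = 8; b(31) = 4; b(32) = 4; b(33) = 24; b(34) = 20; b(35) = 16; b(36) = 20; b(37) = 0; b(38) = 12; b(39) = 20; b(40) = 20; b(41) = 8; b(42) = 16; b(43) = 24; b(44) = 16; b(45) = 0; b(46) = 4; b(47) = 16; b(48) = 16; b(49) = 12; b(50) = 24; b(51) = 8; b(52) = 24; b(53) = 0; b(54) = 20.
Since (b(53), b(54)) = (b(5), b(6)) = (0, 20) (two consecutive terms determine the rest), the sequence is eventually periodic: after a pre-period of length 4 it cycles with period 48.

48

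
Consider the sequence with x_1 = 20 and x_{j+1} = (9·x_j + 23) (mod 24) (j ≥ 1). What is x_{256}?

5

Listing terms: x_1 = 20,  x_2 = 11,  x_3 = 2,  x_4 = 17,  x_5 = 8,  x_6 = 23,  x_7 = 14,  x_8 = 5,  x_9 = 20.
The sequence repeats with period 8.
So x_{256} = x_{1 + ((256-1) mod 8)} = x_8 = 5.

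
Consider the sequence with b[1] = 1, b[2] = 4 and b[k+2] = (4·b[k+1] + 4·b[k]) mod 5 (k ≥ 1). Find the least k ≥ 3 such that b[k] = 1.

Computing terms: b[1] = 1; b[2] = 4; b[3] = 0; b[4] = 1; b[5] = 4.
Since (b[4], b[5]) = (b[1], b[2]) = (1, 4) (two consecutive terms determine the rest), the sequence is periodic with period 3.
The value 1 next appears (with k ≥ 3) at b[4].

4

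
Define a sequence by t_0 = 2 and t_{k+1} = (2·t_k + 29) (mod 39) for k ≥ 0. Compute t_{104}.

Listing terms: t_0 = 2, t_1 = 33, t_2 = 17, t_3 = 24, t_4 = 38, t_5 = 27, t_6 = 5, t_7 = 0, t_8 = 29, t_9 = 9, t_{10} = 8, t_{11} = 6, t_{12} = 2.
The sequence repeats with period 12.
So t_{104} = t_{0 + ((104-0) mod 12)} = t_8 = 29.

29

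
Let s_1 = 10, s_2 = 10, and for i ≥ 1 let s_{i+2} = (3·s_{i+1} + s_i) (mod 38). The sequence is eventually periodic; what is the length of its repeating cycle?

Computing terms: s_1 = 10; s_2 = 10; s_3 = 2; s_4 = 16; s_5 = 12; s_6 = 14; s_7 = 16; s_8 = 24; s_9 = 12; s_{10} = 22; s_{11} = 2; s_{12} = 28; s_{13} = 10; s_{14} = 20; s_{15} = 32; s_{16} = 2; s_{17} = 0; s_{18} = 2; s_{19} = 6; s_{20} = 20; s_{21} = 28; s_{22} = 28; s_{23} = 36; s_{24} = 22; s_{25} = 26; s_{26} = 24; s_{27} = 22; s_{28} = 14; s_{29} = 26; s_{30} = 16; s_{31} = 36; s_{32} = 10; s_{33} = 28; s_{34} = 18; s_{35} = 6; s_{36} = 36; s_{37} = 0; s_{38} = 36; s_{39} = 32; s_{40} = 18; s_{41} = 10; s_{42} = 10.
The sequence repeats with period 40.

40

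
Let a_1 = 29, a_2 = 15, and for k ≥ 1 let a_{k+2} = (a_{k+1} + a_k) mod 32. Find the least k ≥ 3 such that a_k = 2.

Computing terms: a_1 = 29, a_2 = 15, a_3 = 12, a_4 = 27, a_5 = 7, a_6 = 2, a_7 = 9, a_8 = 11, a_9 = 20, a_{10} = 31, a_{11} = 19, a_{12} = 18, a_{13} = 5, a_{14} = 23, a_{15} = 28, a_{16} = 19, a_{17} = 15, a_{18} = 2, a_{19} = 17, a_{20} = 19, a_{21} = 4, a_{22} = 23, a_{23} = 27, a_{24} = 18, a_{25} = 13, a_{26} = 31, a_{27} = 12, a_{28} = 11, a_{29} = 23, a_{30} = 2, a_{31} = 25, a_{32} = 27, a_{33} = 20, a_{34} = 15, a_{35} = 3, a_{36} = 18, a_{37} = 21, a_{38} = 7, a_{39} = 28, a_{40} = 3, a_{41} = 31, a_{42} = 2, a_{43} = 1, a_{44} = 3, a_{45} = 4, a_{46} = 7, a_{47} = 11, a_{48} = 18, a_{49} = 29, a_{50} = 15.
The sequence repeats with period 48.
The value 2 first appears (with k ≥ 3) at a_6.

6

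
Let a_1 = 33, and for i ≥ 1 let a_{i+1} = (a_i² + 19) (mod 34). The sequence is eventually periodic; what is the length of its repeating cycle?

Computing terms: a_1 = 33,  a_2 = 20,  a_3 = 11,  a_4 = 4,  a_5 = 1,  a_6 = 20.
Since a_6 = a_2 = 20, the sequence is eventually periodic: after a pre-period of length 1 it cycles with period 4.

4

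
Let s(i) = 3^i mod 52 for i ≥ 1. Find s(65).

35

s(1) = 3, s(2) = 9, s(3) = 27, s(4) = 29, s(5) = 35, s(6) = 1, s(7) = 3.
Since s(7) = s(1) = 3, the sequence is periodic with period 6.
(65 - 1) mod 6 = 4, so s(65) = s(5) = 35.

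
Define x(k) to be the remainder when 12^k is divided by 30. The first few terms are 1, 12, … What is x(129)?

12

We have x(0) = 1, x(1) = 12, x(2) = 24, x(3) = 18, x(4) = 6, x(5) = 12.
Since x(5) = x(1) = 12, the sequence is eventually periodic: after a pre-period of length 1 it cycles with period 4.
For k ≥ 1, x(k) depends only on (k - 1) mod 4. (129 - 1) mod 4 = 0, so x(129) = x(1) = 12.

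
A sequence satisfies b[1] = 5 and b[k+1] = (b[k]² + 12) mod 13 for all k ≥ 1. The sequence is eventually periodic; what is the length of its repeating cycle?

We have b[1] = 5, b[2] = 11, b[3] = 3, b[4] = 8, b[5] = 11.
Since b[5] = b[2] = 11, the sequence is eventually periodic: after a pre-period of length 1 it cycles with period 3.

3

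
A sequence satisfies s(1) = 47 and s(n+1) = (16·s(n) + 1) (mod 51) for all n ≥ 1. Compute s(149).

30

We have s(1) = 47; s(2) = 39; s(3) = 13; s(4) = 5; s(5) = 30; s(6) = 22; s(7) = 47.
Since s(7) = s(1) = 47, the sequence is periodic with period 6.
So s(149) = s(1 + ((149-1) mod 6)) = s(5) = 30.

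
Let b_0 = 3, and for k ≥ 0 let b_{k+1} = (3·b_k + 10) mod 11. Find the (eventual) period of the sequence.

5

Listing terms: b_0 = 3, b_1 = 8, b_2 = 1, b_3 = 2, b_4 = 5, b_5 = 3.
Since b_5 = b_0 = 3, the sequence is periodic with period 5.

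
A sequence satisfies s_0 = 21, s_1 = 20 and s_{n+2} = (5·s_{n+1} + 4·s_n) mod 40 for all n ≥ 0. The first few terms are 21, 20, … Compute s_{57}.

Computing terms: s_0 = 21,  s_1 = 20,  s_2 = 24,  s_3 = 0,  s_4 = 16,  s_5 = 0,  s_6 = 24,  s_7 = 0.
Since (s_6, s_7) = (s_2, s_3) = (24, 0) (two consecutive terms determine the rest), the sequence is eventually periodic: after a pre-period of length 2 it cycles with period 4.
For n ≥ 2, s_n depends only on (n - 2) mod 4. (57 - 2) mod 4 = 3, so s_{57} = s_5 = 0.

0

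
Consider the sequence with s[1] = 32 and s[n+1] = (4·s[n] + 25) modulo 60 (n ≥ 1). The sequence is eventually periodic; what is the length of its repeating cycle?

s[1] = 32,  s[2] = 33,  s[3] = 37,  s[4] = 53,  s[5] = 57,  s[6] = 13,  s[7] = 17,  s[8] = 33.
Since s[8] = s[2] = 33, the sequence is eventually periodic: after a pre-period of length 1 it cycles with period 6.

6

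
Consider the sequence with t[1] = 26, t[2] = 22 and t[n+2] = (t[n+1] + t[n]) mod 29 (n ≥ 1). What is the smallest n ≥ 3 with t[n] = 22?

t[1] = 26, t[2] = 22, t[3] = 19, t[4] = 12, t[5] = 2, t[6] = 14, t[7] = 16, t[8] = 1, t[9] = 17, t[10] = 18, t[11] = 6, t[12] = 24, t[13] = 1, t[14] = 25, t[15] = 26, t[16] = 22.
Since (t[15], t[16]) = (t[1], t[2]) = (26, 22) (two consecutive terms determine the rest), the sequence is periodic with period 14.
The value 22 next appears (with n ≥ 3) at t[16].

16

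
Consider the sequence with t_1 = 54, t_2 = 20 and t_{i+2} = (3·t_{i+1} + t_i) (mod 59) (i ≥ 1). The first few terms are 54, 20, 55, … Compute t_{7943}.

8

t_1 = 54,  t_2 = 20,  t_3 = 55,  t_4 = 8,  t_5 = 20,  t_6 = 9,  t_7 = 47,  t_8 = 32,  t_9 = 25,  t_{10} = 48,  t_{11} = 51,  t_{12} = 24,  t_{13} = 5,  t_{14} = 39,  t_{15} = 4,  t_{16} = 51,  t_{17} = 39,  t_{18} = 50,  t_{19} = 12,  t_{20} = 27,  t_{21} = 34,  t_{22} = 11,  t_{23} = 8,  t_{24} = 35,  t_{25} = 54,  t_{26} = 20.
The sequence repeats with period 24.
(7943 - 1) mod 24 = 22, so t_{7943} = t_{23} = 8.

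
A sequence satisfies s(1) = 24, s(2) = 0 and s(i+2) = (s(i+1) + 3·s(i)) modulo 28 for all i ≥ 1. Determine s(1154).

We have s(1) = 24,  s(2) = 0,  s(3) = 16,  s(4) = 16,  s(5) = 8,  s(6) = 0,  s(7) = 24,  s(8) = 24,  s(9) = 12,  s(10) = 0,  s(11) = 8,  s(12) = 8,  s(13) = 4,  s(14) = 0,  s(15) = 12,  s(16) = 12,  s(17) = 20,  s(18) = 0,  s(19) = 4,  s(20) = 4,  s(21) = 16,  s(22) = 0,  s(23) = 20,  s(24) = 20,  s(25) = 24,  s(26) = 0.
Since (s(25), s(26)) = (s(1), s(2)) = (24, 0) (two consecutive terms determine the rest), the sequence is periodic with period 24.
So s(1154) = s(1 + ((1154-1) mod 24)) = s(2) = 0.

0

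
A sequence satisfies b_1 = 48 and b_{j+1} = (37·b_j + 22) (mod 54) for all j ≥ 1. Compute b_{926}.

Listing terms: b_1 = 48, b_2 = 16, b_3 = 20, b_4 = 6, b_5 = 28, b_6 = 32, b_7 = 18, b_8 = 40, b_9 = 44, b_{10} = 30, b_{11} = 52, b_{12} = 2, b_{13} = 42, b_{14} = 10, b_{15} = 14, b_{16} = 0, b_{17} = 22, b_{18} = 26, b_{19} = 12, b_{20} = 34, b_{21} = 38, b_{22} = 24, b_{23} = 46, b_{24} = 50, b_{25} = 36, b_{26} = 4, b_{27} = 8, b_{28} = 48.
The sequence repeats with period 27.
So b_{926} = b_{1 + ((926-1) mod 27)} = b_8 = 40.

40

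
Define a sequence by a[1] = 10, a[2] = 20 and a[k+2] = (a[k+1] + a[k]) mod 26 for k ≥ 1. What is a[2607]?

Listing terms: a[1] = 10; a[2] = 20; a[3] = 4; a[4] = 24; a[5] = 2; a[6] = 0; a[7] = 2; a[8] = 2; a[9] = 4; a[10] = 6; a[11] = 10; a[12] = 16; a[13] = 0; a[14] = 16; a[15] = 16; a[16] = 6; a[17] = 22; a[18] = 2; a[19] = 24; a[20] = 0; a[21] = 24; a[22] = 24; a[23] = 22; a[24] = 20; a[25] = 16; a[26] = 10; a[27] = 0; a[28] = 10; a[29] = 10; a[30] = 20.
Since (a[29], a[30]) = (a[1], a[2]) = (10, 20) (two consecutive terms determine the rest), the sequence is periodic with period 28.
So a[2607] = a[1 + ((2607-1) mod 28)] = a[3] = 4.

4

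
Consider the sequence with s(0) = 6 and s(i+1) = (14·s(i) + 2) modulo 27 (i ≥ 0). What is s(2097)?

2

Computing terms: s(0) = 6,  s(1) = 5,  s(2) = 18,  s(3) = 11,  s(4) = 21,  s(5) = 26,  s(6) = 15,  s(7) = 23,  s(8) = 0,  s(9) = 2,  s(10) = 3,  s(11) = 17,  s(12) = 24,  s(13) = 14,  s(14) = 9,  s(15) = 20,  s(16) = 12,  s(17) = 8,  s(18) = 6.
The sequence repeats with period 18.
(2097 - 0) mod 18 = 9, so s(2097) = s(9) = 2.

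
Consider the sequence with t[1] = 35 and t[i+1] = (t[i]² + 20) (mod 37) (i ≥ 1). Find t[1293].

4

Listing terms: t[1] = 35, t[2] = 24, t[3] = 4, t[4] = 36, t[5] = 21, t[6] = 17, t[7] = 13, t[8] = 4.
Since t[8] = t[3] = 4, the sequence is eventually periodic: after a pre-period of length 2 it cycles with period 5.
For i ≥ 3, t[i] depends only on (i - 3) mod 5. (1293 - 3) mod 5 = 0, so t[1293] = t[3] = 4.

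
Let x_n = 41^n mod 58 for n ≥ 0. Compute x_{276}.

1

We have x_0 = 1, x_1 = 41, x_2 = 57, x_3 = 17, x_4 = 1.
The sequence repeats with period 4.
So x_{276} = x_{0 + ((276-0) mod 4)} = x_0 = 1.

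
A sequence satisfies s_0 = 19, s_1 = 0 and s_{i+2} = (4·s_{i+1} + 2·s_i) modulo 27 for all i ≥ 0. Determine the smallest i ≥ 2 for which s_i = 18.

Computing terms: s_0 = 19,  s_1 = 0,  s_2 = 11,  s_3 = 17,  s_4 = 9,  s_5 = 16,  s_6 = 1,  s_7 = 9,  s_8 = 11,  s_9 = 8,  s_{10} = 0,  s_{11} = 16,  s_{12} = 10,  s_{13} = 18,  s_{14} = 11,  s_{15} = 26,  s_{16} = 18,  s_{17} = 16,  s_{18} = 19,  s_{19} = 0.
The sequence repeats with period 18.
The value 18 first appears (with i ≥ 2) at s_{13}.

13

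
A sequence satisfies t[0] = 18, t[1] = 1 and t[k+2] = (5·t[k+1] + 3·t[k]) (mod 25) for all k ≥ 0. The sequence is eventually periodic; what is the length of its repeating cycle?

Listing terms: t[0] = 18; t[1] = 1; t[2] = 9; t[3] = 23; t[4] = 17; t[5] = 4; t[6] = 21; t[7] = 17; t[8] = 23; t[9] = 16; t[10] = 24; t[11] = 18; t[12] = 12; t[13] = 14; t[14] = 6; t[15] = 22; t[16] = 3; t[17] = 6; t[18] = 14; t[19] = 13; t[20] = 7; t[21] = 24; t[22] = 16; t[23] = 2; t[24] = 8; t[25] = 21; t[26] = 4; t[27] = 8; t[28] = 2; t[29] = 9; t[30] = 1; t[31] = 7; t[32] = 13; t[33] = 11; t[34] = 19; t[35] = 3; t[36] = 22; t[37] = 19; t[38] = 11; t[39] = 12; t[40] = 18; t[41] = 1.
Since (t[40], t[41]) = (t[0], t[1]) = (18, 1) (two consecutive terms determine the rest), the sequence is periodic with period 40.

40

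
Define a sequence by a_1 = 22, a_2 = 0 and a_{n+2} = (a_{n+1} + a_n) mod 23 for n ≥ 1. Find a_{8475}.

a_1 = 22, a_2 = 0, a_3 = 22, a_4 = 22, a_5 = 21, a_6 = 20, a_7 = 18, a_8 = 15, a_9 = 10, a_{10} = 2, a_{11} = 12, a_{12} = 14, a_{13} = 3, a_{14} = 17, a_{15} = 20, a_{16} = 14, a_{17} = 11, a_{18} = 2, a_{19} = 13, a_{20} = 15, a_{21} = 5, a_{22} = 20, a_{23} = 2, a_{24} = 22, a_{25} = 1, a_{26} = 0, a_{27} = 1, a_{28} = 1, a_{29} = 2, a_{30} = 3, a_{31} = 5, a_{32} = 8, a_{33} = 13, a_{34} = 21, a_{35} = 11, a_{36} = 9, a_{37} = 20, a_{38} = 6, a_{39} = 3, a_{40} = 9, a_{41} = 12, a_{42} = 21, a_{43} = 10, a_{44} = 8, a_{45} = 18, a_{46} = 3, a_{47} = 21, a_{48} = 1, a_{49} = 22, a_{50} = 0.
Since (a_{49}, a_{50}) = (a_1, a_2) = (22, 0) (two consecutive terms determine the rest), the sequence is periodic with period 48.
So a_{8475} = a_{1 + ((8475-1) mod 48)} = a_{27} = 1.

1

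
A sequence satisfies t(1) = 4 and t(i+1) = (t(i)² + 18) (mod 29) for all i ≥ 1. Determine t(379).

11

Computing terms: t(1) = 4,  t(2) = 5,  t(3) = 14,  t(4) = 11,  t(5) = 23,  t(6) = 25,  t(7) = 5.
Since t(7) = t(2) = 5, the sequence is eventually periodic: after a pre-period of length 1 it cycles with period 5.
For i ≥ 2, t(i) depends only on (i - 2) mod 5. (379 - 2) mod 5 = 2, so t(379) = t(4) = 11.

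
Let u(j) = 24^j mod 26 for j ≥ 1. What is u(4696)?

We have u(1) = 24; u(2) = 4; u(3) = 18; u(4) = 16; u(5) = 20; u(6) = 12; u(7) = 2; u(8) = 22; u(9) = 8; u(10) = 10; u(11) = 6; u(12) = 14; u(13) = 24.
The sequence repeats with period 12.
(4696 - 1) mod 12 = 3, so u(4696) = u(4) = 16.

16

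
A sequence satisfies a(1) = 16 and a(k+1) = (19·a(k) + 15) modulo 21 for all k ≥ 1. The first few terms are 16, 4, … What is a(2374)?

1

We have a(1) = 16,  a(2) = 4,  a(3) = 7,  a(4) = 1,  a(5) = 13,  a(6) = 10,  a(7) = 16.
Since a(7) = a(1) = 16, the sequence is periodic with period 6.
(2374 - 1) mod 6 = 3, so a(2374) = a(4) = 1.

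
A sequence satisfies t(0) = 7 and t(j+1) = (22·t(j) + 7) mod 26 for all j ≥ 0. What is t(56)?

Listing terms: t(0) = 7, t(1) = 5, t(2) = 13, t(3) = 7.
The sequence repeats with period 3.
So t(56) = t(0 + ((56-0) mod 3)) = t(2) = 13.

13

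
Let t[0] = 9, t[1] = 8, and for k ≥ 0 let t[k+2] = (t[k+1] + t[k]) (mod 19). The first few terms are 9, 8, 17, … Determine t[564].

14

Listing terms: t[0] = 9, t[1] = 8, t[2] = 17, t[3] = 6, t[4] = 4, t[5] = 10, t[6] = 14, t[7] = 5, t[8] = 0, t[9] = 5, t[10] = 5, t[11] = 10, t[12] = 15, t[13] = 6, t[14] = 2, t[15] = 8, t[16] = 10, t[17] = 18, t[18] = 9, t[19] = 8.
The sequence repeats with period 18.
(564 - 0) mod 18 = 6, so t[564] = t[6] = 14.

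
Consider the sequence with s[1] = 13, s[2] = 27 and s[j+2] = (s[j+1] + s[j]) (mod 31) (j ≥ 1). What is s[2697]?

Listing terms: s[1] = 13,  s[2] = 27,  s[3] = 9,  s[4] = 5,  s[5] = 14,  s[6] = 19,  s[7] = 2,  s[8] = 21,  s[9] = 23,  s[10] = 13,  s[11] = 5,  s[12] = 18,  s[13] = 23,  s[14] = 10,  s[15] = 2,  s[16] = 12,  s[17] = 14,  s[18] = 26,  s[19] = 9,  s[20] = 4,  s[21] = 13,  s[22] = 17,  s[23] = 30,  s[24] = 16,  s[25] = 15,  s[26] = 0,  s[27] = 15,  s[28] = 15,  s[29] = 30,  s[30] = 14,  s[31] = 13,  s[32] = 27.
The sequence repeats with period 30.
So s[2697] = s[1 + ((2697-1) mod 30)] = s[27] = 15.

15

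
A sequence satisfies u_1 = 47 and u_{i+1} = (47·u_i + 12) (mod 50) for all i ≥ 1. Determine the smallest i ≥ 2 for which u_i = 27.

Computing terms: u_1 = 47,  u_2 = 21,  u_3 = 49,  u_4 = 15,  u_5 = 17,  u_6 = 11,  u_7 = 29,  u_8 = 25,  u_9 = 37,  u_{10} = 1,  u_{11} = 9,  u_{12} = 35,  u_{13} = 7,  u_{14} = 41,  u_{15} = 39,  u_{16} = 45,  u_{17} = 27,  u_{18} = 31,  u_{19} = 19,  u_{20} = 5,  u_{21} = 47.
The sequence repeats with period 20.
The value 27 first appears (with i ≥ 2) at u_{17}.

17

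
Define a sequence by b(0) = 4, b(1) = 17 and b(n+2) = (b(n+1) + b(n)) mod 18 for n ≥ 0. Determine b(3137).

11

We have b(0) = 4, b(1) = 17, b(2) = 3, b(3) = 2, b(4) = 5, b(5) = 7, b(6) = 12, b(7) = 1, b(8) = 13, b(9) = 14, b(10) = 9, b(11) = 5, b(12) = 14, b(13) = 1, b(14) = 15, b(15) = 16, b(16) = 13, b(17) = 11, b(18) = 6, b(19) = 17, b(20) = 5, b(21) = 4, b(22) = 9, b(23) = 13, b(24) = 4, b(25) = 17.
Since (b(24), b(25)) = (b(0), b(1)) = (4, 17) (two consecutive terms determine the rest), the sequence is periodic with period 24.
So b(3137) = b(0 + ((3137-0) mod 24)) = b(17) = 11.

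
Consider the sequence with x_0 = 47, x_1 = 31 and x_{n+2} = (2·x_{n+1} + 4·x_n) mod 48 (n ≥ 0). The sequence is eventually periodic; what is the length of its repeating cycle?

8

We have x_0 = 47,  x_1 = 31,  x_2 = 10,  x_3 = 0,  x_4 = 40,  x_5 = 32,  x_6 = 32,  x_7 = 0,  x_8 = 32,  x_9 = 16,  x_{10} = 16,  x_{11} = 0,  x_{12} = 16,  x_{13} = 32,  x_{14} = 32.
Since (x_{13}, x_{14}) = (x_5, x_6) = (32, 32) (two consecutive terms determine the rest), the sequence is eventually periodic: after a pre-period of length 5 it cycles with period 8.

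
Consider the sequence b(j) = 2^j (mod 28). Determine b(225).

8

We have b(0) = 1,  b(1) = 2,  b(2) = 4,  b(3) = 8,  b(4) = 16,  b(5) = 4.
Since b(5) = b(2) = 4, the sequence is eventually periodic: after a pre-period of length 2 it cycles with period 3.
For j ≥ 2, b(j) depends only on (j - 2) mod 3. (225 - 2) mod 3 = 1, so b(225) = b(3) = 8.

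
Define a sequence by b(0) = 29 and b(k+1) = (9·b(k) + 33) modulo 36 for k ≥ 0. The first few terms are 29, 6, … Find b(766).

Listing terms: b(0) = 29, b(1) = 6, b(2) = 15, b(3) = 24, b(4) = 33, b(5) = 6.
Since b(5) = b(1) = 6, the sequence is eventually periodic: after a pre-period of length 1 it cycles with period 4.
For k ≥ 1, b(k) depends only on (k - 1) mod 4. (766 - 1) mod 4 = 1, so b(766) = b(2) = 15.

15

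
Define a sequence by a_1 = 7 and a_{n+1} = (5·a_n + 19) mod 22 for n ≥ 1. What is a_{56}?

18

Computing terms: a_1 = 7; a_2 = 10; a_3 = 3; a_4 = 12; a_5 = 13; a_6 = 18; a_7 = 21; a_8 = 14; a_9 = 1; a_{10} = 2; a_{11} = 7.
The sequence repeats with period 10.
(56 - 1) mod 10 = 5, so a_{56} = a_6 = 18.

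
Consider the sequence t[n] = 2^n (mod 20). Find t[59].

Listing terms: t[0] = 1; t[1] = 2; t[2] = 4; t[3] = 8; t[4] = 16; t[5] = 12; t[6] = 4.
Since t[6] = t[2] = 4, the sequence is eventually periodic: after a pre-period of length 2 it cycles with period 4.
For n ≥ 2, t[n] depends only on (n - 2) mod 4. (59 - 2) mod 4 = 1, so t[59] = t[3] = 8.

8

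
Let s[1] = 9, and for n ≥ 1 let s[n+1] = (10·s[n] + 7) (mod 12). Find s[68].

s[1] = 9, s[2] = 1, s[3] = 5, s[4] = 9.
Since s[4] = s[1] = 9, the sequence is periodic with period 3.
So s[68] = s[1 + ((68-1) mod 3)] = s[2] = 1.

1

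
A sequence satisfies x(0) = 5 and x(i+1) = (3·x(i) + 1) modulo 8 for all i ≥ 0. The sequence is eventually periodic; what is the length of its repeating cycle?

4

x(0) = 5; x(1) = 0; x(2) = 1; x(3) = 4; x(4) = 5.
The sequence repeats with period 4.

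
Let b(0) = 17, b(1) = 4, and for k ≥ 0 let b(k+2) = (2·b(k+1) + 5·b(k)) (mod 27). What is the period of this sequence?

Computing terms: b(0) = 17,  b(1) = 4,  b(2) = 12,  b(3) = 17,  b(4) = 13,  b(5) = 3,  b(6) = 17,  b(7) = 22,  b(8) = 21,  b(9) = 17,  b(10) = 4.
The sequence repeats with period 9.

9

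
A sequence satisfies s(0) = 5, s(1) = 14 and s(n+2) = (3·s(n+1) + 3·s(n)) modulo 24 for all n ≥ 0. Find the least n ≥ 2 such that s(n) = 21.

3

Computing terms: s(0) = 5,  s(1) = 14,  s(2) = 9,  s(3) = 21,  s(4) = 18,  s(5) = 21,  s(6) = 21,  s(7) = 6,  s(8) = 9,  s(9) = 21.
Since (s(8), s(9)) = (s(2), s(3)) = (9, 21) (two consecutive terms determine the rest), the sequence is eventually periodic: after a pre-period of length 2 it cycles with period 6.
The value 21 first appears (with n ≥ 2) at s(3).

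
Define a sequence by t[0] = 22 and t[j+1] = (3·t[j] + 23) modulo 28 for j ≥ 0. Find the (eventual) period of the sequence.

Computing terms: t[0] = 22, t[1] = 5, t[2] = 10, t[3] = 25, t[4] = 14, t[5] = 9, t[6] = 22.
The sequence repeats with period 6.

6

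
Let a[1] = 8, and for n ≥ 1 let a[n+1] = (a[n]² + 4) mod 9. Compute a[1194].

2

Computing terms: a[1] = 8; a[2] = 5; a[3] = 2; a[4] = 8.
The sequence repeats with period 3.
So a[1194] = a[1 + ((1194-1) mod 3)] = a[3] = 2.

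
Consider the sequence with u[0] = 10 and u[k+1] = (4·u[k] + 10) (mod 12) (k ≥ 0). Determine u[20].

We have u[0] = 10,  u[1] = 2,  u[2] = 6,  u[3] = 10.
The sequence repeats with period 3.
So u[20] = u[0 + ((20-0) mod 3)] = u[2] = 6.

6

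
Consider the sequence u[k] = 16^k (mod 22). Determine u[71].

u[1] = 16; u[2] = 14; u[3] = 4; u[4] = 20; u[5] = 12; u[6] = 16.
Since u[6] = u[1] = 16, the sequence is periodic with period 5.
(71 - 1) mod 5 = 0, so u[71] = u[1] = 16.

16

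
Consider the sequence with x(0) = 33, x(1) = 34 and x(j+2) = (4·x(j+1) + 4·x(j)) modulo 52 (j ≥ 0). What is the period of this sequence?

21

x(0) = 33; x(1) = 34; x(2) = 8; x(3) = 12; x(4) = 28; x(5) = 4; x(6) = 24; x(7) = 8; x(8) = 24; x(9) = 24; x(10) = 36; x(11) = 32; x(12) = 12; x(13) = 20; x(14) = 24; x(15) = 20; x(16) = 20; x(17) = 4; x(18) = 44; x(19) = 36; x(20) = 8; x(21) = 20; x(22) = 8; x(23) = 8; x(24) = 12.
Since (x(23), x(24)) = (x(2), x(3)) = (8, 12) (two consecutive terms determine the rest), the sequence is eventually periodic: after a pre-period of length 2 it cycles with period 21.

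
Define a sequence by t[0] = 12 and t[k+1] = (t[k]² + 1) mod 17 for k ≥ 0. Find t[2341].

Listing terms: t[0] = 12, t[1] = 9, t[2] = 14, t[3] = 10, t[4] = 16, t[5] = 2, t[6] = 5, t[7] = 9.
Since t[7] = t[1] = 9, the sequence is eventually periodic: after a pre-period of length 1 it cycles with period 6.
For k ≥ 1, t[k] depends only on (k - 1) mod 6. (2341 - 1) mod 6 = 0, so t[2341] = t[1] = 9.

9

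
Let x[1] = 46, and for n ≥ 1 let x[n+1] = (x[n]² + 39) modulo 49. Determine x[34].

1

Computing terms: x[1] = 46, x[2] = 48, x[3] = 40, x[4] = 22, x[5] = 33, x[6] = 1, x[7] = 40.
Since x[7] = x[3] = 40, the sequence is eventually periodic: after a pre-period of length 2 it cycles with period 4.
For n ≥ 3, x[n] depends only on (n - 3) mod 4. (34 - 3) mod 4 = 3, so x[34] = x[6] = 1.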